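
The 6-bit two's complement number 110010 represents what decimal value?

MSB is 1, so the value is negative. Find the magnitude:
1. Invert bits:  001101
2. Add 1:        001110  = 14
3. Apply sign:   -14

Answer: -14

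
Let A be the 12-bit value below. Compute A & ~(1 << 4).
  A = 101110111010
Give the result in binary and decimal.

Mask = ~(1 << 4) = 111111101111
Bit 4 of A is 1, so AND-ing with the mask clears it to 0.
  101110111010
& 111111101111
--------------
  101110101010

Answer: 101110101010 (2986)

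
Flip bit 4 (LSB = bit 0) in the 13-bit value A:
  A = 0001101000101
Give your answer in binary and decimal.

Mask = 1 << 4 = 0000000010000
Bit 4 of A is 0; XOR with the mask flips it to 1.
  0001101000101
^ 0000000010000
---------------
  0001101010101

Answer: 0001101010101 (853)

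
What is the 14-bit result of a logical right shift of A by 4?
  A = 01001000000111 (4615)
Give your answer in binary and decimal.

Logical shift right by 4: drop the bottom 4 bit(s), prepend 4 zero(s) on the left.
  01001000000111  ->  keep [0100100000], discard [0111], prepend 0000
= 00000100100000

Answer: 00000100100000 (288)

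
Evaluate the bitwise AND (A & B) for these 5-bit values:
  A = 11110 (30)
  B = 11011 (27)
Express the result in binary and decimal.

Apply & to each column (1 only where both bits are 1):
  11110
& 11011
-------
  11010

Answer: 11010 (26)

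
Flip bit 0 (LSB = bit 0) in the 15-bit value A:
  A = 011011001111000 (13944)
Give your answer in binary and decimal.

Mask = 1 << 0 = 000000000000001
Bit 0 of A is 0; XOR with the mask flips it to 1.
  011011001111000
^ 000000000000001
-----------------
  011011001111001

Answer: 011011001111001 (13945)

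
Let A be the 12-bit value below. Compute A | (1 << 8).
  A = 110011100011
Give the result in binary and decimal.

Mask = 1 << 8 = 000100000000
Bit 8 of A is 0, so OR-ing with the mask flips it to 1.
  110011100011
| 000100000000
--------------
  110111100011

Answer: 110111100011 (3555)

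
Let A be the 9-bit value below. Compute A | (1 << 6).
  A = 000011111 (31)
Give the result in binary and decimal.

Mask = 1 << 6 = 001000000
Bit 6 of A is 0, so OR-ing with the mask flips it to 1.
  000011111
| 001000000
-----------
  001011111

Answer: 001011111 (95)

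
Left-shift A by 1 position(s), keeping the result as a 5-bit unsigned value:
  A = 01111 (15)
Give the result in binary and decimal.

Shift left by 1: drop the top 1 bit(s), append 1 zero(s) on the right.
  01111  ->  discard [0], keep [1111], append 0
= 11110

Answer: 11110 (30)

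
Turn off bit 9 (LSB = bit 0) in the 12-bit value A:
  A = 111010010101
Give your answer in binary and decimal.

Mask = ~(1 << 9) = 110111111111
Bit 9 of A is 1, so AND-ing with the mask clears it to 0.
  111010010101
& 110111111111
--------------
  110010010101

Answer: 110010010101 (3221)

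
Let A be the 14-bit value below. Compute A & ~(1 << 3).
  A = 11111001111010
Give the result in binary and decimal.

Mask = ~(1 << 3) = 11111111110111
Bit 3 of A is 1, so AND-ing with the mask clears it to 0.
  11111001111010
& 11111111110111
----------------
  11111001110010

Answer: 11111001110010 (15986)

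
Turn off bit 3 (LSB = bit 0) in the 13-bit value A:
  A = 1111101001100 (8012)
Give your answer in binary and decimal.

Mask = ~(1 << 3) = 1111111110111
Bit 3 of A is 1, so AND-ing with the mask clears it to 0.
  1111101001100
& 1111111110111
---------------
  1111101000100

Answer: 1111101000100 (8004)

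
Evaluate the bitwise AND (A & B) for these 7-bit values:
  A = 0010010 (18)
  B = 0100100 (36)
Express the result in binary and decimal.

Apply & to each column (1 only where both bits are 1):
  0010010
& 0100100
---------
  0000000

Answer: 0000000 (0)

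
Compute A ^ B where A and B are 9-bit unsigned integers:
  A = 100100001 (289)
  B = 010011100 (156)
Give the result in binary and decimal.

Apply ^ to each column (1 where bits differ):
  100100001
^ 010011100
-----------
  110111101

Answer: 110111101 (445)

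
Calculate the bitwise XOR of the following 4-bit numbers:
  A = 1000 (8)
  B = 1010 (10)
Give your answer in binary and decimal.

Apply ^ to each column (1 where bits differ):
  1000
^ 1010
------
  0010

Answer: 0010 (2)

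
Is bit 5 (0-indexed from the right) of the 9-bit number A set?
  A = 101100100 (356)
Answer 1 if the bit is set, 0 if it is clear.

Bit 5 is the 6th from the right.
  101100100
     ^
That bit is 1.

Answer: 1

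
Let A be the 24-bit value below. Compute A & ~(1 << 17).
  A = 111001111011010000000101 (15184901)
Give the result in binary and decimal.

Mask = ~(1 << 17) = 111111011111111111111111
Bit 17 of A is 1, so AND-ing with the mask clears it to 0.
  111001111011010000000101
& 111111011111111111111111
--------------------------
  111001011011010000000101

Answer: 111001011011010000000101 (15053829)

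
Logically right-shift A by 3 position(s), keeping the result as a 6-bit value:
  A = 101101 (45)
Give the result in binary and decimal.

Logical shift right by 3: drop the bottom 3 bit(s), prepend 3 zero(s) on the left.
  101101  ->  keep [101], discard [101], prepend 000
= 000101

Answer: 000101 (5)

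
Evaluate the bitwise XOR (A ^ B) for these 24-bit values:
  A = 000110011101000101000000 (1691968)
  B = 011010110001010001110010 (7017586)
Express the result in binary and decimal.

Apply ^ to each column (1 where bits differ):
  000110011101000101000000
^ 011010110001010001110010
--------------------------
  011100101100010100110010

Answer: 011100101100010100110010 (7521586)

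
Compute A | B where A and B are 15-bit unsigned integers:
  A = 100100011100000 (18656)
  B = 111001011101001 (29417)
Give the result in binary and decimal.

Apply | to each column (1 where either bit is 1):
  100100011100000
| 111001011101001
-----------------
  111101011101001

Answer: 111101011101001 (31465)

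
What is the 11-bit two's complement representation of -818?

1. Binary of +818:  01100110010
2. Invert bits:     10011001101
3. Add 1:           10011001110

Answer: 10011001110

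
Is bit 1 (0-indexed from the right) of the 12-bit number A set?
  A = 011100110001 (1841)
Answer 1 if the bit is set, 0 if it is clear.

Bit 1 is the 2nd from the right.
  011100110001
            ^
That bit is 0.

Answer: 0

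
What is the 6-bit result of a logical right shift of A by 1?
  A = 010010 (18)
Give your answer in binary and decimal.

Logical shift right by 1: drop the bottom 1 bit(s), prepend 1 zero(s) on the left.
  010010  ->  keep [01001], discard [0], prepend 0
= 001001

Answer: 001001 (9)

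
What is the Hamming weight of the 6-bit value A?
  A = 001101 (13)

001101
1-bits at positions (from bit 0 = LSB): 0, 2, 3
Count = 3

Answer: 3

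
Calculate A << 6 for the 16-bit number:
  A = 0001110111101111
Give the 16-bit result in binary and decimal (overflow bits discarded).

Shift left by 6: drop the top 6 bit(s), append 6 zero(s) on the right.
  0001110111101111  ->  discard [000111], keep [0111101111], append 000000
= 0111101111000000

Answer: 0111101111000000 (31680)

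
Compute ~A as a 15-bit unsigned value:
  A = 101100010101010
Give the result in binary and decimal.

Flip each bit (0->1, 1->0):
  101100010101010
  010011101010101

Answer: 010011101010101 (10069)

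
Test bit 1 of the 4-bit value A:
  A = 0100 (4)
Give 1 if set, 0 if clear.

Bit 1 is the 2nd from the right.
  0100
    ^
That bit is 0.

Answer: 0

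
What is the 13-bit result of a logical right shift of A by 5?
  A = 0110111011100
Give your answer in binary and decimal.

Logical shift right by 5: drop the bottom 5 bit(s), prepend 5 zero(s) on the left.
  0110111011100  ->  keep [01101110], discard [11100], prepend 00000
= 0000001101110

Answer: 0000001101110 (110)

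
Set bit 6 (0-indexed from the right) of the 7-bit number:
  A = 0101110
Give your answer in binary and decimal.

Mask = 1 << 6 = 1000000
Bit 6 of A is 0, so OR-ing with the mask flips it to 1.
  0101110
| 1000000
---------
  1101110

Answer: 1101110 (110)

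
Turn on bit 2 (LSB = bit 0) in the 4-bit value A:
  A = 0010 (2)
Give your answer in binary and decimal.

Mask = 1 << 2 = 0100
Bit 2 of A is 0, so OR-ing with the mask flips it to 1.
  0010
| 0100
------
  0110

Answer: 0110 (6)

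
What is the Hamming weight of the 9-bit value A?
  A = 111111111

111111111
1-bits at positions (from bit 0 = LSB): 0, 1, 2, 3, 4, 5, 6, 7, 8
Count = 9

Answer: 9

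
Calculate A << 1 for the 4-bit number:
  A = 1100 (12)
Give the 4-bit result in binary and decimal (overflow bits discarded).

Shift left by 1: drop the top 1 bit(s), append 1 zero(s) on the right.
  1100  ->  discard [1], keep [100], append 0
= 1000

Answer: 1000 (8)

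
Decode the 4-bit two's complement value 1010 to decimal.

MSB is 1, so the value is negative. Find the magnitude:
1. Invert bits:  0101
2. Add 1:        0110  = 6
3. Apply sign:   -6

Answer: -6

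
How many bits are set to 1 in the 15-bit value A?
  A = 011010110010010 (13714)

011010110010010
1-bits at positions (from bit 0 = LSB): 1, 4, 7, 8, 10, 12, 13
Count = 7

Answer: 7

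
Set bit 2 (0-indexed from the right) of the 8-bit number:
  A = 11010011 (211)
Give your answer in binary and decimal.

Mask = 1 << 2 = 00000100
Bit 2 of A is 0, so OR-ing with the mask flips it to 1.
  11010011
| 00000100
----------
  11010111

Answer: 11010111 (215)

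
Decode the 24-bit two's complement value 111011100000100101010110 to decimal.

MSB is 1, so the value is negative. Find the magnitude:
1. Invert bits:  000100011111011010101001
2. Add 1:        000100011111011010101010  = 1177258
3. Apply sign:   -1177258

Answer: -1177258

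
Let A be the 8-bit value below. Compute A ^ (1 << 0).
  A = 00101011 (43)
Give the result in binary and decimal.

Mask = 1 << 0 = 00000001
Bit 0 of A is 1; XOR with the mask flips it to 0.
  00101011
^ 00000001
----------
  00101010

Answer: 00101010 (42)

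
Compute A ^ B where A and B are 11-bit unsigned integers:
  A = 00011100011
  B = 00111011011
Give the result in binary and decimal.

Apply ^ to each column (1 where bits differ):
  00011100011
^ 00111011011
-------------
  00100111000

Answer: 00100111000 (312)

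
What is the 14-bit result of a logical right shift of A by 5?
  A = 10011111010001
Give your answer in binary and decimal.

Logical shift right by 5: drop the bottom 5 bit(s), prepend 5 zero(s) on the left.
  10011111010001  ->  keep [100111110], discard [10001], prepend 00000
= 00000100111110

Answer: 00000100111110 (318)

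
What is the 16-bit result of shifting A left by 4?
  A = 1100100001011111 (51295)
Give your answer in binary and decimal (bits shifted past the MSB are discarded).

Shift left by 4: drop the top 4 bit(s), append 4 zero(s) on the right.
  1100100001011111  ->  discard [1100], keep [100001011111], append 0000
= 1000010111110000

Answer: 1000010111110000 (34288)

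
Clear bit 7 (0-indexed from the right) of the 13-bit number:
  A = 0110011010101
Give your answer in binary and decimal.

Mask = ~(1 << 7) = 1111101111111
Bit 7 of A is 1, so AND-ing with the mask clears it to 0.
  0110011010101
& 1111101111111
---------------
  0110001010101

Answer: 0110001010101 (3157)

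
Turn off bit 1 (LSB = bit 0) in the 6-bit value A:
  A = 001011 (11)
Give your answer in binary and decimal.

Mask = ~(1 << 1) = 111101
Bit 1 of A is 1, so AND-ing with the mask clears it to 0.
  001011
& 111101
--------
  001001

Answer: 001001 (9)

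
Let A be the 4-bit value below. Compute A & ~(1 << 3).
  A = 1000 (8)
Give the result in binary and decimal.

Mask = ~(1 << 3) = 0111
Bit 3 of A is 1, so AND-ing with the mask clears it to 0.
  1000
& 0111
------
  0000

Answer: 0000 (0)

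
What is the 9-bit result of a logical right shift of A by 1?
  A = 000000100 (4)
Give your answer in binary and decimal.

Logical shift right by 1: drop the bottom 1 bit(s), prepend 1 zero(s) on the left.
  000000100  ->  keep [00000010], discard [0], prepend 0
= 000000010

Answer: 000000010 (2)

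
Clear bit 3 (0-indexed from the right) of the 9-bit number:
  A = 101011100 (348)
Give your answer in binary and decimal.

Mask = ~(1 << 3) = 111110111
Bit 3 of A is 1, so AND-ing with the mask clears it to 0.
  101011100
& 111110111
-----------
  101010100

Answer: 101010100 (340)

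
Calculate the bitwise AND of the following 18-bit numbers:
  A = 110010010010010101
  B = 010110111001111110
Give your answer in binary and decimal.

Apply & to each column (1 only where both bits are 1):
  110010010010010101
& 010110111001111110
--------------------
  010010010000010100

Answer: 010010010000010100 (74772)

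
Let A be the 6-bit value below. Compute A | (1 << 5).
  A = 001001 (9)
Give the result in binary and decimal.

Mask = 1 << 5 = 100000
Bit 5 of A is 0, so OR-ing with the mask flips it to 1.
  001001
| 100000
--------
  101001

Answer: 101001 (41)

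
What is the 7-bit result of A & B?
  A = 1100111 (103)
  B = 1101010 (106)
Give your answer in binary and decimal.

Apply & to each column (1 only where both bits are 1):
  1100111
& 1101010
---------
  1100010

Answer: 1100010 (98)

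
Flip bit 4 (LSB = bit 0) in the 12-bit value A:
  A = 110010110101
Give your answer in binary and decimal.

Mask = 1 << 4 = 000000010000
Bit 4 of A is 1; XOR with the mask flips it to 0.
  110010110101
^ 000000010000
--------------
  110010100101

Answer: 110010100101 (3237)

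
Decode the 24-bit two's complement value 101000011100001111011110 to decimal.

MSB is 1, so the value is negative. Find the magnitude:
1. Invert bits:  010111100011110000100001
2. Add 1:        010111100011110000100010  = 6175778
3. Apply sign:   -6175778

Answer: -6175778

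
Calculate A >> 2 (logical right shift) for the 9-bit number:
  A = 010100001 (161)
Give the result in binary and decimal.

Logical shift right by 2: drop the bottom 2 bit(s), prepend 2 zero(s) on the left.
  010100001  ->  keep [0101000], discard [01], prepend 00
= 000101000

Answer: 000101000 (40)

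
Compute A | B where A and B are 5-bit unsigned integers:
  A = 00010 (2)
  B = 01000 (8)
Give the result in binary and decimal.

Apply | to each column (1 where either bit is 1):
  00010
| 01000
-------
  01010

Answer: 01010 (10)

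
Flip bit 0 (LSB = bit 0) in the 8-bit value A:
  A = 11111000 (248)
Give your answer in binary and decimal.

Mask = 1 << 0 = 00000001
Bit 0 of A is 0; XOR with the mask flips it to 1.
  11111000
^ 00000001
----------
  11111001

Answer: 11111001 (249)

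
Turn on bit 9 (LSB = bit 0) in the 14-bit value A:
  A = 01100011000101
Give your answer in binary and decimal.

Mask = 1 << 9 = 00001000000000
Bit 9 of A is 0, so OR-ing with the mask flips it to 1.
  01100011000101
| 00001000000000
----------------
  01101011000101

Answer: 01101011000101 (6853)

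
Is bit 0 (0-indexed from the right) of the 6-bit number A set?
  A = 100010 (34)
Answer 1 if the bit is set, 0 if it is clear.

Bit 0 is the 1st from the right.
  100010
       ^
That bit is 0.

Answer: 0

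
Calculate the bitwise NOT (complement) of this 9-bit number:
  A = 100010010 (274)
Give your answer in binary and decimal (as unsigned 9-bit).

Flip each bit (0->1, 1->0):
  100010010
  011101101

Answer: 011101101 (237)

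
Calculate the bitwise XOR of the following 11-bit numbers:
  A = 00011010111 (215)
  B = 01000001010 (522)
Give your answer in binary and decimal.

Apply ^ to each column (1 where bits differ):
  00011010111
^ 01000001010
-------------
  01011011101

Answer: 01011011101 (733)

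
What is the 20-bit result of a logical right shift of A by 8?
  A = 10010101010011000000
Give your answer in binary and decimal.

Logical shift right by 8: drop the bottom 8 bit(s), prepend 8 zero(s) on the left.
  10010101010011000000  ->  keep [100101010100], discard [11000000], prepend 00000000
= 00000000100101010100

Answer: 00000000100101010100 (2388)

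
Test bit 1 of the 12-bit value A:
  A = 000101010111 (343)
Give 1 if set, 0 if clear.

Bit 1 is the 2nd from the right.
  000101010111
            ^
That bit is 1.

Answer: 1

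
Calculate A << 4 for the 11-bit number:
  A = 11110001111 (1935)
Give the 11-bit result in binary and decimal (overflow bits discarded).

Shift left by 4: drop the top 4 bit(s), append 4 zero(s) on the right.
  11110001111  ->  discard [1111], keep [0001111], append 0000
= 00011110000

Answer: 00011110000 (240)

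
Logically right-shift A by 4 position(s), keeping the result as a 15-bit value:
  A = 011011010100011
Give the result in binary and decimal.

Logical shift right by 4: drop the bottom 4 bit(s), prepend 4 zero(s) on the left.
  011011010100011  ->  keep [01101101010], discard [0011], prepend 0000
= 000001101101010

Answer: 000001101101010 (874)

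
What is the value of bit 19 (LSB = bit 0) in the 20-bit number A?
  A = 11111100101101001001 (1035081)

Bit 19 is the 20th from the right.
  11111100101101001001
  ^
That bit is 1.

Answer: 1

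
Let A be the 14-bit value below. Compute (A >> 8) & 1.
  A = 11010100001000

Bit 8 is the 9th from the right.
  11010100001000
       ^
That bit is 1.

Answer: 1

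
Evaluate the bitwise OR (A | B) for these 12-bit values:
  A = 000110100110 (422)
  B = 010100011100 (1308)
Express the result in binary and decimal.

Apply | to each column (1 where either bit is 1):
  000110100110
| 010100011100
--------------
  010110111110

Answer: 010110111110 (1470)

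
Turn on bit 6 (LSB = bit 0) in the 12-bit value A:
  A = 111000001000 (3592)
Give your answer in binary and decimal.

Mask = 1 << 6 = 000001000000
Bit 6 of A is 0, so OR-ing with the mask flips it to 1.
  111000001000
| 000001000000
--------------
  111001001000

Answer: 111001001000 (3656)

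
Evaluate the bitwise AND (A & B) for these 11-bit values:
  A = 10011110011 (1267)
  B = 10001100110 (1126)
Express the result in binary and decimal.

Apply & to each column (1 only where both bits are 1):
  10011110011
& 10001100110
-------------
  10001100010

Answer: 10001100010 (1122)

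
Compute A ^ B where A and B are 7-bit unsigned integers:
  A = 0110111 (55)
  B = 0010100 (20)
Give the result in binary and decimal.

Apply ^ to each column (1 where bits differ):
  0110111
^ 0010100
---------
  0100011

Answer: 0100011 (35)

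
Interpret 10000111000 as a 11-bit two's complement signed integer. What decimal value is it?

MSB is 1, so the value is negative. Find the magnitude:
1. Invert bits:  01111000111
2. Add 1:        01111001000  = 968
3. Apply sign:   -968

Answer: -968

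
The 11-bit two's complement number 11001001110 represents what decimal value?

MSB is 1, so the value is negative. Find the magnitude:
1. Invert bits:  00110110001
2. Add 1:        00110110010  = 434
3. Apply sign:   -434

Answer: -434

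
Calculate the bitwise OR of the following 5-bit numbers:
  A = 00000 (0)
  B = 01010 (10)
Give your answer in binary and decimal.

Apply | to each column (1 where either bit is 1):
  00000
| 01010
-------
  01010

Answer: 01010 (10)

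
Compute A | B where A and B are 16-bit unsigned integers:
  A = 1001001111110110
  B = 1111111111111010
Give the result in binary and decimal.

Apply | to each column (1 where either bit is 1):
  1001001111110110
| 1111111111111010
------------------
  1111111111111110

Answer: 1111111111111110 (65534)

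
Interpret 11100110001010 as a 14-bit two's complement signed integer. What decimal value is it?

MSB is 1, so the value is negative. Find the magnitude:
1. Invert bits:  00011001110101
2. Add 1:        00011001110110  = 1654
3. Apply sign:   -1654

Answer: -1654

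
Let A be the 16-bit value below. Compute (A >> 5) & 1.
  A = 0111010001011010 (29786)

Bit 5 is the 6th from the right.
  0111010001011010
            ^
That bit is 0.

Answer: 0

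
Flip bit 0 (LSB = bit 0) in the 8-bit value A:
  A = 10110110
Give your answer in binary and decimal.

Mask = 1 << 0 = 00000001
Bit 0 of A is 0; XOR with the mask flips it to 1.
  10110110
^ 00000001
----------
  10110111

Answer: 10110111 (183)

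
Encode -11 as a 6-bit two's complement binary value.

1. Binary of +11:  001011
2. Invert bits:     110100
3. Add 1:           110101

Answer: 110101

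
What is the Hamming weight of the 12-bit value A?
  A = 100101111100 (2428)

100101111100
1-bits at positions (from bit 0 = LSB): 2, 3, 4, 5, 6, 8, 11
Count = 7

Answer: 7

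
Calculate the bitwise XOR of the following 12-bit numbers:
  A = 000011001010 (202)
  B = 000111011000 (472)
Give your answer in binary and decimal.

Apply ^ to each column (1 where bits differ):
  000011001010
^ 000111011000
--------------
  000100010010

Answer: 000100010010 (274)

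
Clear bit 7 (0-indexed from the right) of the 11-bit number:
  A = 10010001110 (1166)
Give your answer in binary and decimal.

Mask = ~(1 << 7) = 11101111111
Bit 7 of A is 1, so AND-ing with the mask clears it to 0.
  10010001110
& 11101111111
-------------
  10000001110

Answer: 10000001110 (1038)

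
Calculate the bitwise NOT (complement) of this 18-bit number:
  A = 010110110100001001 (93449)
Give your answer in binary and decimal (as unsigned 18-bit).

Flip each bit (0->1, 1->0):
  010110110100001001
  101001001011110110

Answer: 101001001011110110 (168694)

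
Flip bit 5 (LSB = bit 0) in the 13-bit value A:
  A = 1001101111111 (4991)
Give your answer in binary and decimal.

Mask = 1 << 5 = 0000000100000
Bit 5 of A is 1; XOR with the mask flips it to 0.
  1001101111111
^ 0000000100000
---------------
  1001101011111

Answer: 1001101011111 (4959)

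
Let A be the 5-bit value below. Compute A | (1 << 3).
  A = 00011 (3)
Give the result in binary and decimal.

Mask = 1 << 3 = 01000
Bit 3 of A is 0, so OR-ing with the mask flips it to 1.
  00011
| 01000
-------
  01011

Answer: 01011 (11)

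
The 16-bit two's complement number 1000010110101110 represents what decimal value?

MSB is 1, so the value is negative. Find the magnitude:
1. Invert bits:  0111101001010001
2. Add 1:        0111101001010010  = 31314
3. Apply sign:   -31314

Answer: -31314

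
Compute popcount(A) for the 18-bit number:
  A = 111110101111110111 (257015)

111110101111110111
1-bits at positions (from bit 0 = LSB): 0, 1, 2, 4, 5, 6, 7, 8, 9, 11, 13, 14, 15, 16, 17
Count = 15

Answer: 15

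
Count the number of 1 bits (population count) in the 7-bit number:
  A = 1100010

1100010
1-bits at positions (from bit 0 = LSB): 1, 5, 6
Count = 3

Answer: 3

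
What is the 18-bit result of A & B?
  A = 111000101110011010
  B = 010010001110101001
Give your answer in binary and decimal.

Apply & to each column (1 only where both bits are 1):
  111000101110011010
& 010010001110101001
--------------------
  010000001110001000

Answer: 010000001110001000 (66440)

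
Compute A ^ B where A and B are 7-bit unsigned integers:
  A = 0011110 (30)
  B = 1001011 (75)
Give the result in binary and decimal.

Apply ^ to each column (1 where bits differ):
  0011110
^ 1001011
---------
  1010101

Answer: 1010101 (85)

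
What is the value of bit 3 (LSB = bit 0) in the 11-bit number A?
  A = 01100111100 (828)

Bit 3 is the 4th from the right.
  01100111100
         ^
That bit is 1.

Answer: 1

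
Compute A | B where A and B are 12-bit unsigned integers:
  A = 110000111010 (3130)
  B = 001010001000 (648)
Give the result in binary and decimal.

Apply | to each column (1 where either bit is 1):
  110000111010
| 001010001000
--------------
  111010111010

Answer: 111010111010 (3770)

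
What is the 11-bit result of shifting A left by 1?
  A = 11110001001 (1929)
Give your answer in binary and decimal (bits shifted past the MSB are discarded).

Shift left by 1: drop the top 1 bit(s), append 1 zero(s) on the right.
  11110001001  ->  discard [1], keep [1110001001], append 0
= 11100010010

Answer: 11100010010 (1810)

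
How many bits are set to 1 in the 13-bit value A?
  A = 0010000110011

0010000110011
1-bits at positions (from bit 0 = LSB): 0, 1, 4, 5, 10
Count = 5

Answer: 5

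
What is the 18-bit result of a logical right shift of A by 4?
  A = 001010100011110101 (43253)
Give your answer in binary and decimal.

Logical shift right by 4: drop the bottom 4 bit(s), prepend 4 zero(s) on the left.
  001010100011110101  ->  keep [00101010001111], discard [0101], prepend 0000
= 000000101010001111

Answer: 000000101010001111 (2703)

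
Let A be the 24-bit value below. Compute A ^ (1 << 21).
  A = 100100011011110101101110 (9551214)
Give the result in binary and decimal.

Mask = 1 << 21 = 001000000000000000000000
Bit 21 of A is 0; XOR with the mask flips it to 1.
  100100011011110101101110
^ 001000000000000000000000
--------------------------
  101100011011110101101110

Answer: 101100011011110101101110 (11648366)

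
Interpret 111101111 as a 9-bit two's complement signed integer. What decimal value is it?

MSB is 1, so the value is negative. Find the magnitude:
1. Invert bits:  000010000
2. Add 1:        000010001  = 17
3. Apply sign:   -17

Answer: -17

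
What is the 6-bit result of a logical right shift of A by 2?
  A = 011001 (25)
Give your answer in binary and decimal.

Logical shift right by 2: drop the bottom 2 bit(s), prepend 2 zero(s) on the left.
  011001  ->  keep [0110], discard [01], prepend 00
= 000110

Answer: 000110 (6)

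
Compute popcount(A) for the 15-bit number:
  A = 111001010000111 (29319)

111001010000111
1-bits at positions (from bit 0 = LSB): 0, 1, 2, 7, 9, 12, 13, 14
Count = 8

Answer: 8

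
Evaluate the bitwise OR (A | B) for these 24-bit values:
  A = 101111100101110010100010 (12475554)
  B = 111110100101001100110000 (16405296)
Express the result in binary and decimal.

Apply | to each column (1 where either bit is 1):
  101111100101110010100010
| 111110100101001100110000
--------------------------
  111111100101111110110010

Answer: 111111100101111110110010 (16670642)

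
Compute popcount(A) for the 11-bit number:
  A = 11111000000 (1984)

11111000000
1-bits at positions (from bit 0 = LSB): 6, 7, 8, 9, 10
Count = 5

Answer: 5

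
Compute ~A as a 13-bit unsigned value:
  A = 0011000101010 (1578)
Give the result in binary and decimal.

Flip each bit (0->1, 1->0):
  0011000101010
  1100111010101

Answer: 1100111010101 (6613)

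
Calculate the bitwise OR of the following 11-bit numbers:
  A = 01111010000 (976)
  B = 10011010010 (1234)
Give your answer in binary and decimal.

Apply | to each column (1 where either bit is 1):
  01111010000
| 10011010010
-------------
  11111010010

Answer: 11111010010 (2002)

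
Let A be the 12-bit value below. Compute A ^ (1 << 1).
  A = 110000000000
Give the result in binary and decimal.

Mask = 1 << 1 = 000000000010
Bit 1 of A is 0; XOR with the mask flips it to 1.
  110000000000
^ 000000000010
--------------
  110000000010

Answer: 110000000010 (3074)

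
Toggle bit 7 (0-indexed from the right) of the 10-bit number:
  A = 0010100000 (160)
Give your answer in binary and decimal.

Mask = 1 << 7 = 0010000000
Bit 7 of A is 1; XOR with the mask flips it to 0.
  0010100000
^ 0010000000
------------
  0000100000

Answer: 0000100000 (32)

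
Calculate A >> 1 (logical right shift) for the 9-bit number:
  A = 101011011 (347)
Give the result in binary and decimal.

Logical shift right by 1: drop the bottom 1 bit(s), prepend 1 zero(s) on the left.
  101011011  ->  keep [10101101], discard [1], prepend 0
= 010101101

Answer: 010101101 (173)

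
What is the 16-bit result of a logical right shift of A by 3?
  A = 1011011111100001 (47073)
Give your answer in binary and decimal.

Logical shift right by 3: drop the bottom 3 bit(s), prepend 3 zero(s) on the left.
  1011011111100001  ->  keep [1011011111100], discard [001], prepend 000
= 0001011011111100

Answer: 0001011011111100 (5884)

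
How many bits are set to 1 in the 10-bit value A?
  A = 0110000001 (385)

0110000001
1-bits at positions (from bit 0 = LSB): 0, 7, 8
Count = 3

Answer: 3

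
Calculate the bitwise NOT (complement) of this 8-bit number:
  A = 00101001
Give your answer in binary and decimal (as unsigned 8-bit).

Flip each bit (0->1, 1->0):
  00101001
  11010110

Answer: 11010110 (214)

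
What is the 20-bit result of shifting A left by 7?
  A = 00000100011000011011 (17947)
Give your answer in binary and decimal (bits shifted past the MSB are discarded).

Shift left by 7: drop the top 7 bit(s), append 7 zero(s) on the right.
  00000100011000011011  ->  discard [0000010], keep [0011000011011], append 0000000
= 00110000110110000000

Answer: 00110000110110000000 (200064)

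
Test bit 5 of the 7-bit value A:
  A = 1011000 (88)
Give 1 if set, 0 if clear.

Bit 5 is the 6th from the right.
  1011000
   ^
That bit is 0.

Answer: 0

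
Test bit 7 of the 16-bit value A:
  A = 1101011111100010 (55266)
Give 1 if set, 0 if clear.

Bit 7 is the 8th from the right.
  1101011111100010
          ^
That bit is 1.

Answer: 1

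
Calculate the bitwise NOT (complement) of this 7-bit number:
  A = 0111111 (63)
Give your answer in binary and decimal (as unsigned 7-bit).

Flip each bit (0->1, 1->0):
  0111111
  1000000

Answer: 1000000 (64)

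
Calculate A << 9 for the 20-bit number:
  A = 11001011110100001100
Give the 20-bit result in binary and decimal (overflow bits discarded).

Shift left by 9: drop the top 9 bit(s), append 9 zero(s) on the right.
  11001011110100001100  ->  discard [110010111], keep [10100001100], append 000000000
= 10100001100000000000

Answer: 10100001100000000000 (661504)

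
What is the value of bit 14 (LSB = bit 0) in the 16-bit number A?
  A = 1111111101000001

Bit 14 is the 15th from the right.
  1111111101000001
   ^
That bit is 1.

Answer: 1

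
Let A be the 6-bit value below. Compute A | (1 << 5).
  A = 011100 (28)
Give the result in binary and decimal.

Mask = 1 << 5 = 100000
Bit 5 of A is 0, so OR-ing with the mask flips it to 1.
  011100
| 100000
--------
  111100

Answer: 111100 (60)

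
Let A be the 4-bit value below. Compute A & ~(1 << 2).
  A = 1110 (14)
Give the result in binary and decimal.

Mask = ~(1 << 2) = 1011
Bit 2 of A is 1, so AND-ing with the mask clears it to 0.
  1110
& 1011
------
  1010

Answer: 1010 (10)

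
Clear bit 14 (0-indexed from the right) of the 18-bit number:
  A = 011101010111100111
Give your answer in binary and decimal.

Mask = ~(1 << 14) = 111011111111111111
Bit 14 of A is 1, so AND-ing with the mask clears it to 0.
  011101010111100111
& 111011111111111111
--------------------
  011001010111100111

Answer: 011001010111100111 (103911)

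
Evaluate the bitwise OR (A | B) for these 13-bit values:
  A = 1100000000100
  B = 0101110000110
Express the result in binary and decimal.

Apply | to each column (1 where either bit is 1):
  1100000000100
| 0101110000110
---------------
  1101110000110

Answer: 1101110000110 (7046)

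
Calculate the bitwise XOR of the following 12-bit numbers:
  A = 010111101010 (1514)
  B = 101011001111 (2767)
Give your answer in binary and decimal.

Apply ^ to each column (1 where bits differ):
  010111101010
^ 101011001111
--------------
  111100100101

Answer: 111100100101 (3877)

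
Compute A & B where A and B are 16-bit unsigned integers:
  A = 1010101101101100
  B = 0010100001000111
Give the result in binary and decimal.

Apply & to each column (1 only where both bits are 1):
  1010101101101100
& 0010100001000111
------------------
  0010100001000100

Answer: 0010100001000100 (10308)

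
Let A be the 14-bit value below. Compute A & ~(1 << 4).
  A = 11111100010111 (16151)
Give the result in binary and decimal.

Mask = ~(1 << 4) = 11111111101111
Bit 4 of A is 1, so AND-ing with the mask clears it to 0.
  11111100010111
& 11111111101111
----------------
  11111100000111

Answer: 11111100000111 (16135)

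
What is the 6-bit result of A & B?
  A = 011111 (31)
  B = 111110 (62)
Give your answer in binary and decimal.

Apply & to each column (1 only where both bits are 1):
  011111
& 111110
--------
  011110

Answer: 011110 (30)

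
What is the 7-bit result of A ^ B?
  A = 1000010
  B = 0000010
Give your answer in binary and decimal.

Apply ^ to each column (1 where bits differ):
  1000010
^ 0000010
---------
  1000000

Answer: 1000000 (64)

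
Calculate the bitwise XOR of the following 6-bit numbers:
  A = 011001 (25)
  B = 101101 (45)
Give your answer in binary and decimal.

Apply ^ to each column (1 where bits differ):
  011001
^ 101101
--------
  110100

Answer: 110100 (52)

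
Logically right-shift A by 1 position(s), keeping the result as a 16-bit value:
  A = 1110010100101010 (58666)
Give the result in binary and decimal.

Logical shift right by 1: drop the bottom 1 bit(s), prepend 1 zero(s) on the left.
  1110010100101010  ->  keep [111001010010101], discard [0], prepend 0
= 0111001010010101

Answer: 0111001010010101 (29333)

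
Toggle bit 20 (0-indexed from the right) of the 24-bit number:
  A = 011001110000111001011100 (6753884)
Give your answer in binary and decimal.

Mask = 1 << 20 = 000100000000000000000000
Bit 20 of A is 0; XOR with the mask flips it to 1.
  011001110000111001011100
^ 000100000000000000000000
--------------------------
  011101110000111001011100

Answer: 011101110000111001011100 (7802460)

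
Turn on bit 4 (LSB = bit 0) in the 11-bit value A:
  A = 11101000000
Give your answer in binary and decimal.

Mask = 1 << 4 = 00000010000
Bit 4 of A is 0, so OR-ing with the mask flips it to 1.
  11101000000
| 00000010000
-------------
  11101010000

Answer: 11101010000 (1872)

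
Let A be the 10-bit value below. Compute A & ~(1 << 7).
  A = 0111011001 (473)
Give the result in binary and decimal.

Mask = ~(1 << 7) = 1101111111
Bit 7 of A is 1, so AND-ing with the mask clears it to 0.
  0111011001
& 1101111111
------------
  0101011001

Answer: 0101011001 (345)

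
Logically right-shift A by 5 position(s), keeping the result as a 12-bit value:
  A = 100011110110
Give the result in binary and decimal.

Logical shift right by 5: drop the bottom 5 bit(s), prepend 5 zero(s) on the left.
  100011110110  ->  keep [1000111], discard [10110], prepend 00000
= 000001000111

Answer: 000001000111 (71)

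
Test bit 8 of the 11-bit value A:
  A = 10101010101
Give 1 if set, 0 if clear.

Bit 8 is the 9th from the right.
  10101010101
    ^
That bit is 1.

Answer: 1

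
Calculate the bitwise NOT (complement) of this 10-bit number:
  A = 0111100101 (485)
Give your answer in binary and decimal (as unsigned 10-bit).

Flip each bit (0->1, 1->0):
  0111100101
  1000011010

Answer: 1000011010 (538)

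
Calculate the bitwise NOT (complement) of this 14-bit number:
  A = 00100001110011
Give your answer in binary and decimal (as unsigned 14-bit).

Flip each bit (0->1, 1->0):
  00100001110011
  11011110001100

Answer: 11011110001100 (14220)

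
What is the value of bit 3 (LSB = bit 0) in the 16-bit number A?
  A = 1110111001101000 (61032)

Bit 3 is the 4th from the right.
  1110111001101000
              ^
That bit is 1.

Answer: 1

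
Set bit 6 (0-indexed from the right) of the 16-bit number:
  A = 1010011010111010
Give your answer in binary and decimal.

Mask = 1 << 6 = 0000000001000000
Bit 6 of A is 0, so OR-ing with the mask flips it to 1.
  1010011010111010
| 0000000001000000
------------------
  1010011011111010

Answer: 1010011011111010 (42746)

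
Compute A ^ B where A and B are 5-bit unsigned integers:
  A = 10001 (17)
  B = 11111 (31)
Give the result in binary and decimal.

Apply ^ to each column (1 where bits differ):
  10001
^ 11111
-------
  01110

Answer: 01110 (14)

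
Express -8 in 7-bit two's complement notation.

1. Binary of +8:  0001000
2. Invert bits:     1110111
3. Add 1:           1111000

Answer: 1111000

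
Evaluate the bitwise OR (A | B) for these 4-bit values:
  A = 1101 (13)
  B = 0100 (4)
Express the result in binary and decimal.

Apply | to each column (1 where either bit is 1):
  1101
| 0100
------
  1101

Answer: 1101 (13)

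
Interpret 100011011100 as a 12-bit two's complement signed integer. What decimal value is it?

MSB is 1, so the value is negative. Find the magnitude:
1. Invert bits:  011100100011
2. Add 1:        011100100100  = 1828
3. Apply sign:   -1828

Answer: -1828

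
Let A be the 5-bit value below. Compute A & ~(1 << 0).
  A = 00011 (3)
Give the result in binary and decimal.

Mask = ~(1 << 0) = 11110
Bit 0 of A is 1, so AND-ing with the mask clears it to 0.
  00011
& 11110
-------
  00010

Answer: 00010 (2)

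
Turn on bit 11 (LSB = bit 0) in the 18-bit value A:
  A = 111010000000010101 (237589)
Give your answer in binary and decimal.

Mask = 1 << 11 = 000000100000000000
Bit 11 of A is 0, so OR-ing with the mask flips it to 1.
  111010000000010101
| 000000100000000000
--------------------
  111010100000010101

Answer: 111010100000010101 (239637)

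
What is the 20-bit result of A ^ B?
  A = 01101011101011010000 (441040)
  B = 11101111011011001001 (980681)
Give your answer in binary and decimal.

Apply ^ to each column (1 where bits differ):
  01101011101011010000
^ 11101111011011001001
----------------------
  10000100110000011001

Answer: 10000100110000011001 (543769)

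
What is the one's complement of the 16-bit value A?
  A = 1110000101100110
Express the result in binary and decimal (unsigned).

Flip each bit (0->1, 1->0):
  1110000101100110
  0001111010011001

Answer: 0001111010011001 (7833)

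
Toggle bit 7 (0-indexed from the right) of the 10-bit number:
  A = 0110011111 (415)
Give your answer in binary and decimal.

Mask = 1 << 7 = 0010000000
Bit 7 of A is 1; XOR with the mask flips it to 0.
  0110011111
^ 0010000000
------------
  0100011111

Answer: 0100011111 (287)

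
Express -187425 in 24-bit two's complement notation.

1. Binary of +187425:  000000101101110000100001
2. Invert bits:     111111010010001111011110
3. Add 1:           111111010010001111011111

Answer: 111111010010001111011111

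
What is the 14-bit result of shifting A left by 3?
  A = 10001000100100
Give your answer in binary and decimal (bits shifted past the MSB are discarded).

Shift left by 3: drop the top 3 bit(s), append 3 zero(s) on the right.
  10001000100100  ->  discard [100], keep [01000100100], append 000
= 01000100100000

Answer: 01000100100000 (4384)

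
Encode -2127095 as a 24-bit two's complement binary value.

1. Binary of +2127095:  001000000111010011110111
2. Invert bits:     110111111000101100001000
3. Add 1:           110111111000101100001001

Answer: 110111111000101100001001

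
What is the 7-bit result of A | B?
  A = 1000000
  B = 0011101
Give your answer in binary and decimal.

Apply | to each column (1 where either bit is 1):
  1000000
| 0011101
---------
  1011101

Answer: 1011101 (93)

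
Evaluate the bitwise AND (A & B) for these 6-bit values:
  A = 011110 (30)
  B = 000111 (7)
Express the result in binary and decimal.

Apply & to each column (1 only where both bits are 1):
  011110
& 000111
--------
  000110

Answer: 000110 (6)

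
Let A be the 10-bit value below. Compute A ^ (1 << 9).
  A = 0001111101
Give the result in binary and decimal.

Mask = 1 << 9 = 1000000000
Bit 9 of A is 0; XOR with the mask flips it to 1.
  0001111101
^ 1000000000
------------
  1001111101

Answer: 1001111101 (637)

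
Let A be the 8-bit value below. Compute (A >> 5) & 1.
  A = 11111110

Bit 5 is the 6th from the right.
  11111110
    ^
That bit is 1.

Answer: 1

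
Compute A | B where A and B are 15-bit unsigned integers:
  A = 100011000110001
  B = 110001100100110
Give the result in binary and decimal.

Apply | to each column (1 where either bit is 1):
  100011000110001
| 110001100100110
-----------------
  110011100110111

Answer: 110011100110111 (26423)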